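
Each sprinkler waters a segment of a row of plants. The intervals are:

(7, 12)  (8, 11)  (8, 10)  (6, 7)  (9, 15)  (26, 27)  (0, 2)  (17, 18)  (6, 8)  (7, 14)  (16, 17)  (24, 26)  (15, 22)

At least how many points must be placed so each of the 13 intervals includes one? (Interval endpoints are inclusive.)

5

Process intervals by earliest right end; each time one isn't hit yet, stab at its right endpoint.
By right end: [0,2]  [6,7]  [6,8]  [8,10]  [8,11]  [7,12]  [7,14]  [9,15]  [16,17]  [17,18]  [15,22]  [24,26]  [26,27]
[0,2] uncovered → point at 2; [6,7] uncovered → point at 7; [8,10] uncovered → point at 10; [16,17] uncovered → point at 17; [24,26] uncovered → point at 26.
Points: 2, 7, 10, 17, 26 (5 total).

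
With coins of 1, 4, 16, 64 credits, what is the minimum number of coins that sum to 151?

Use the largest denomination that fits, subtract, and repeat.
151 − 2×64→23 − 1×16→7 − 1×4→3 − 3×1→0
Total coins = 2 + 1 + 1 + 3 = 7

7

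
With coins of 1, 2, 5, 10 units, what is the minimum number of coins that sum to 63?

8

Use the largest denomination that fits, subtract, and repeat.
63 − 6×10→3 − 1×2→1 − 1×1→0
Total coins = 6 + 1 + 1 = 8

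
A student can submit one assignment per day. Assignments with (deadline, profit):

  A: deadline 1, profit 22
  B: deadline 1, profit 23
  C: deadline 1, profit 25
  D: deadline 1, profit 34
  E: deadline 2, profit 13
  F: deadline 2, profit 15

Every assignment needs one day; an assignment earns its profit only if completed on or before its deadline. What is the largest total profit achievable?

Take jobs in profit order; each goes to the latest open slot no later than its deadline.
Profit order: D=34 C=25 B=23 A=22 F=15 E=13
Assign: D→slot 1, C skipped, B skipped, A skipped, F→slot 2, E skipped.
Slots: [1:D] [2:F]
Profit = 34 + 15 = 49

49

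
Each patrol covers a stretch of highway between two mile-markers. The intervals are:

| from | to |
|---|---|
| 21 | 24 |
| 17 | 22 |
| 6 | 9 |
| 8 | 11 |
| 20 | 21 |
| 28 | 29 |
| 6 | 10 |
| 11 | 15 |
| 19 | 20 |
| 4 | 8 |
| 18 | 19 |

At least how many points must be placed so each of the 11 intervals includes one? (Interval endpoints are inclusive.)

Sort by right endpoint; whenever an interval is uncovered, place a point at its right end.
Sorted: [4,8] [6,9] [6,10] [8,11] [11,15] [18,19] [19,20] [20,21] [17,22] [21,24] [28,29]
{[4,8],[6,9],[6,10],[8,11]} hit by 8; {[11,15]} hit by 15; {[18,19],[19,20]} hit by 19; {[20,21],[17,22],[21,24]} hit by 21; {[28,29]} hit by 29.
Points: 8, 15, 19, 21, 29 (5 total).

5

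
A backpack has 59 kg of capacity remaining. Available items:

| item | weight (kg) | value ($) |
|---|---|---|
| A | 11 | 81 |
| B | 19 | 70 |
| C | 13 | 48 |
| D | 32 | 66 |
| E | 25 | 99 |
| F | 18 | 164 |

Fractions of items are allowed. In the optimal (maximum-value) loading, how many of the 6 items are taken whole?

Sort by value per unit weight and fill in that order.
Ratios (sorted): F 9.11, A 7.36, E 3.96, C 3.69, B 3.68, D 2.06
take F (18 @ 164); take A (11 @ 81); take E (25 @ 99); take 5/13 of C → 18.46. Capacity used 59/59.
3 item(s) taken whole; one partial (take 5/13 of C).

3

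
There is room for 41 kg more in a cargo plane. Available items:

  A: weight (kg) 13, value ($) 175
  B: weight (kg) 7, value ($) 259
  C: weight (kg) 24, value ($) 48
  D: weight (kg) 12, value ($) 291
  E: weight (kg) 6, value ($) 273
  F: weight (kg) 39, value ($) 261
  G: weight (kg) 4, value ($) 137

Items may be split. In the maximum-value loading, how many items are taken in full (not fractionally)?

Ratios (sorted): E 45.50, B 37.00, G 34.25, D 24.25, A 13.46, F 6.69, C 2.00
take E (6 @ 273); take B (7 @ 259); take G (4 @ 137); take D (12 @ 291); take 12/13 of A → 161.54. Capacity used 41/41.
4 item(s) taken whole; one partial (take 12/13 of A).

4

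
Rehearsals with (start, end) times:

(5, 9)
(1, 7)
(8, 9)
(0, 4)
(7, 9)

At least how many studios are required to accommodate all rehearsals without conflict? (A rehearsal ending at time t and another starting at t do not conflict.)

Events (time:±→running): 0:+→1 1:+→2 4:-→1 5:+→2 7:-→1 7:+→2 8:+→3 … peak 3.

3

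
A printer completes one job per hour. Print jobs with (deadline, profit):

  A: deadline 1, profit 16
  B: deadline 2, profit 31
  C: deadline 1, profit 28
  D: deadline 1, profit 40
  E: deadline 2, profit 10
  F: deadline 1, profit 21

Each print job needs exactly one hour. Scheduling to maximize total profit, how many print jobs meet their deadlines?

By profit: D(d1,40), B(d2,31), C(d1,28), F(d1,21), A(d1,16), E(d2,10)
D→slot 1; B→slot 2; C skipped; F skipped; A skipped; E skipped.
2 of 6 scheduled.

2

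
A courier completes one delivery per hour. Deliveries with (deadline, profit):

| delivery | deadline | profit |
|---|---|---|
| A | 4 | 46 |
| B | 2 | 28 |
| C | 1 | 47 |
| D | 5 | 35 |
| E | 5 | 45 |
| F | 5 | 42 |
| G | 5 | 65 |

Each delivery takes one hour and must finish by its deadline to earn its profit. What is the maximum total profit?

Take jobs in profit order; each goes to the latest open slot no later than its deadline.
Profit order: G=65 C=47 A=46 E=45 F=42 D=35 B=28
Assign: G→slot 5, C→slot 1, A→slot 4, E→slot 3, F→slot 2, D skipped, B skipped.
Slots: [1:C] [2:F] [3:E] [4:A] [5:G]
Profit = 47 + 42 + 45 + 46 + 65 = 245

245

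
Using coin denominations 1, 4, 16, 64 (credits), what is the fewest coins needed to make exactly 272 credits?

272 − 4×64→16 − 1×16→0
Total coins = 4 + 1 = 5

5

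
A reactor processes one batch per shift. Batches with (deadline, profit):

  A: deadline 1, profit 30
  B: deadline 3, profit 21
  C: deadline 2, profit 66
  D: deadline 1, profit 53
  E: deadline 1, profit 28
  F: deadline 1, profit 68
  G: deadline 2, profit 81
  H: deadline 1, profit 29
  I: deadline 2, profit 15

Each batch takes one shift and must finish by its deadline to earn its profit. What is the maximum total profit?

170

Take jobs in profit order; each goes to the latest open slot no later than its deadline.
By profit: G(d2,81), F(d1,68), C(d2,66), D(d1,53), A(d1,30), H(d1,29), E(d1,28), B(d3,21), I(d2,15)
G→slot 2; F→slot 1; C skipped; D skipped; A skipped; H skipped; E skipped; B→slot 3; I skipped.
Profit = 68 + 81 + 21 = 170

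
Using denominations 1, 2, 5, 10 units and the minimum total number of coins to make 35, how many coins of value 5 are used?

1

35 = 3×10 + 1×5
Count of 5: 1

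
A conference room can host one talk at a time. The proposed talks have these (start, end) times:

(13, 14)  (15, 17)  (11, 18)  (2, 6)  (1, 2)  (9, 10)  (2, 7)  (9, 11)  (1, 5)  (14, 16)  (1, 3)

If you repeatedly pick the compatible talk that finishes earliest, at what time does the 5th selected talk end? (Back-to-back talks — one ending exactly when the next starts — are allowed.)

16

Order by finish time; keep every interval that doesn't clash with the previous kept one.
By end time: (1,2), (1,3), (1,5), (2,6), (2,7), (9,10), (9,11), (13,14), (14,16), (15,17), (11,18).
Pick (1,2); next start ≥ 2 → (2,6); next start ≥ 6 → (9,10); next start ≥ 10 → (13,14); next start ≥ 14 → (14,16).
Selected: (1,2) (2,6) (9,10) (13,14) (14,16)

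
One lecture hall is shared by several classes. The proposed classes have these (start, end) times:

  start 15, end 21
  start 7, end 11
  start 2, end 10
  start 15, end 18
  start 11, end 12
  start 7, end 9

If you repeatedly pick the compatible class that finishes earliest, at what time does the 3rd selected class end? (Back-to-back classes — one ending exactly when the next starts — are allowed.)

18

Order by finish time; keep every interval that doesn't clash with the previous kept one.
Sorted by end: (7,9)  (2,10)  (7,11)  (11,12)  (15,18)  (15,21)
take (7,9); take (11,12); take (15,18); skip (15,21).
Selected: (7,9) (11,12) (15,18)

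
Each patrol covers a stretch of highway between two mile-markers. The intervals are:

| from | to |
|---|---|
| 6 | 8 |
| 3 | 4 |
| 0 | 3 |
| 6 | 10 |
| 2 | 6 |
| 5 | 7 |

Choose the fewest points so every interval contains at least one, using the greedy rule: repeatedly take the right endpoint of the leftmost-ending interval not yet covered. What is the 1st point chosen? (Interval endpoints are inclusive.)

3

Sort by right endpoint; whenever an interval is uncovered, place a point at its right end.
Sorted: [0,3] [3,4] [2,6] [5,7] [6,8] [6,10]
{[0,3],[3,4],[2,6]} hit by 3; {[5,7],[6,8],[6,10]} hit by 7.
Points: 3, 7 (2 total).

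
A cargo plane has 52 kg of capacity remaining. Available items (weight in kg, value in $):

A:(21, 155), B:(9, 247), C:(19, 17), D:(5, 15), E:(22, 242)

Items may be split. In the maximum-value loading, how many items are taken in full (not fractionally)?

Ratios (sorted): B 27.44, E 11.00, A 7.38, D 3.00, C 0.89
take B (9 @ 247); take E (22 @ 242); take A (21 @ 155). Capacity used 52/52.
3 item(s) taken whole.

3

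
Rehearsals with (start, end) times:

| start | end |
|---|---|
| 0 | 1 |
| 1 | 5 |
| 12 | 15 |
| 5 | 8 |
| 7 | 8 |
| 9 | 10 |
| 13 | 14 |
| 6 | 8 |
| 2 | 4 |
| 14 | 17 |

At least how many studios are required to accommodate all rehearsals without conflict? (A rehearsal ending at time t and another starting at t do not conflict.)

Count concurrent intervals with a sweep; the peak is the room count.
starts: [0, 1, 2, 5, 6, 7, 9, 12, 13, 14]
ends:   [1, 4, 5, 8, 8, 8, 10, 14, 15, 17]
s0→1 e1→0 s1→1 s2→2 e4→1 e5→0 s5→1 s6→2 s7→3  — peak 3.

3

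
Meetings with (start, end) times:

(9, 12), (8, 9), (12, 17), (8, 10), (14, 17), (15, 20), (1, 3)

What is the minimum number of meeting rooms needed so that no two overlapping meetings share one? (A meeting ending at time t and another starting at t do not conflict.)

3

Count concurrent intervals with a sweep; the peak is the room count.
Events (time:±→running): 1:+→1 3:-→0 8:+→1 8:+→2 9:-→1 9:+→2 10:-→1 12:-→0 12:+→1 14:+→2 15:+→3 … peak 3.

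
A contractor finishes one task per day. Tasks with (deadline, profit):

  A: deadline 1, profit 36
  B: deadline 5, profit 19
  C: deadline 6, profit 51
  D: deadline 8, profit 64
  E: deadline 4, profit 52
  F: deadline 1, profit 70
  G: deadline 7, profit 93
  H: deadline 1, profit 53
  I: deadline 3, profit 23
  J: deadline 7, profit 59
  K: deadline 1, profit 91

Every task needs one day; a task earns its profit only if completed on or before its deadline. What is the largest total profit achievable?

Take jobs in profit order; each goes to the latest open slot no later than its deadline.
Profit order: G=93 K=91 F=70 D=64 J=59 H=53 E=52 C=51 A=36 I=23 B=19
Assign: G→slot 7, K→slot 1, F skipped, D→slot 8, J→slot 6, H skipped, E→slot 4, C→slot 5, A skipped, I→slot 3, B→slot 2.
Slots: [1:K] [2:B] [3:I] [4:E] [5:C] [6:J] [7:G] [8:D]
Profit = 91 + 19 + 23 + 52 + 51 + 59 + 93 + 64 = 452

452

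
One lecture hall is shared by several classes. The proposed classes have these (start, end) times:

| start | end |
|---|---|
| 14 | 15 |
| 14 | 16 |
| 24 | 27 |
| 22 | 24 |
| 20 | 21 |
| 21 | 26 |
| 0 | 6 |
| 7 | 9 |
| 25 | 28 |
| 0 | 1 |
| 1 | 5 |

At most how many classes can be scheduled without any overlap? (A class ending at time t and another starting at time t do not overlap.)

7

Sorted by end: (0,1)  (1,5)  (0,6)  (7,9)  (14,15)  (14,16)  (20,21)  (22,24)  (21,26)  (24,27)  (25,28)
take (0,1); take (1,5); skip (0,6); take (7,9); take (14,15); skip (14,16); take (20,21); take (22,24); take (24,27); skip (25,28).
Selected 7 classes.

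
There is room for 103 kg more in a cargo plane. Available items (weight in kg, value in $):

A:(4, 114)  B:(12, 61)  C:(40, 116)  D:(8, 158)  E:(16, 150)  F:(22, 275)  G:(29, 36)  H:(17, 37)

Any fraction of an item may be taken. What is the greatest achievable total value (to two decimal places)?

Ratios (sorted): A 28.50, D 19.75, F 12.50, E 9.38, B 5.08, C 2.90, H 2.18, G 1.24
take A (4 @ 114); take D (8 @ 158); take F (22 @ 275); take E (16 @ 150); take B (12 @ 61); take C (40 @ 116); take 1/17 of H → 2.18. Capacity used 103/103.
Total value = 876.18

876.18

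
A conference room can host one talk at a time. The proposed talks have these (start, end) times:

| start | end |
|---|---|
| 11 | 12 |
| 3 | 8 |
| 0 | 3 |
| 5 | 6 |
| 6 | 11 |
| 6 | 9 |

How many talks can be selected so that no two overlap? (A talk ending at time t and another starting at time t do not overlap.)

4

Greedy by earliest finish: after sorting by end time, pick each interval compatible with the last pick.
By end time: (0,3), (5,6), (3,8), (6,9), (6,11), (11,12).
Pick (0,3); next start ≥ 3 → (5,6); next start ≥ 6 → (6,9); next start ≥ 9 → (11,12).
Selected 4 talks.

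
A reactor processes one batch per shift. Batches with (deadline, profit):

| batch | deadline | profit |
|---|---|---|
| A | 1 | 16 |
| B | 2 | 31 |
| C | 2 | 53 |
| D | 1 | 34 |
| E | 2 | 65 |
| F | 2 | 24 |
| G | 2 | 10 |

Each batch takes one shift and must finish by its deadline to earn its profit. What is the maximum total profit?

118

By profit: E(d2,65), C(d2,53), D(d1,34), B(d2,31), F(d2,24), A(d1,16), G(d2,10)
E→slot 2; C→slot 1; D skipped; B skipped; F skipped; A skipped; G skipped.
Profit = 53 + 65 = 118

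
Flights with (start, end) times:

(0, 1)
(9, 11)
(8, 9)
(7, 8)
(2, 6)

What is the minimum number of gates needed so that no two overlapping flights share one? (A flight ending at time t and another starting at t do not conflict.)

1

The answer is the maximum number of intervals overlapping at any instant.
Events (time:±→running): 0:+→1 … peak 1.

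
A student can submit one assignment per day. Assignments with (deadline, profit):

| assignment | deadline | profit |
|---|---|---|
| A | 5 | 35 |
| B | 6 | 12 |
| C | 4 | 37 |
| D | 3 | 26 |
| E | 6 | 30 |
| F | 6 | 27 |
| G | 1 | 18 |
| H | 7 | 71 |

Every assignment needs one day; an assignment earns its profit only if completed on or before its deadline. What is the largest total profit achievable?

244

By profit: H(d7,71), C(d4,37), A(d5,35), E(d6,30), F(d6,27), D(d3,26), G(d1,18), B(d6,12)
H→slot 7; C→slot 4; A→slot 5; E→slot 6; F→slot 3; D→slot 2; G→slot 1; B skipped.
Profit = 18 + 26 + 27 + 37 + 35 + 30 + 71 = 244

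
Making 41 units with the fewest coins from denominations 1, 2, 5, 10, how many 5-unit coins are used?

0

41 − 4×10→1 − 1×1→0
Count of 5: 0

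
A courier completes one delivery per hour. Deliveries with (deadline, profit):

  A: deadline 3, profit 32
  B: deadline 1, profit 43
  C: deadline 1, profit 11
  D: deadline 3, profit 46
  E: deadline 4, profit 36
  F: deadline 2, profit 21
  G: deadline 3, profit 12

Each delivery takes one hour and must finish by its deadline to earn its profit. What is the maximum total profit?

157

Sort by profit descending; place each in the latest free slot ≤ its deadline.
By profit: D(d3,46), B(d1,43), E(d4,36), A(d3,32), F(d2,21), G(d3,12), C(d1,11)
D→slot 3; B→slot 1; E→slot 4; A→slot 2; F skipped; G skipped; C skipped.
Profit = 43 + 32 + 46 + 36 = 157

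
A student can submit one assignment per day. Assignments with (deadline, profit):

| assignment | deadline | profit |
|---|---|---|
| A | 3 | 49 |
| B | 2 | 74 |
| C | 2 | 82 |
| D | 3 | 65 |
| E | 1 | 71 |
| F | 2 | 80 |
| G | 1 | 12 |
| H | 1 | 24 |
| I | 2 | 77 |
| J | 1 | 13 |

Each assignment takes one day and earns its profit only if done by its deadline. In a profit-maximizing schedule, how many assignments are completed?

3

By profit: C(d2,82), F(d2,80), I(d2,77), B(d2,74), E(d1,71), D(d3,65), A(d3,49), H(d1,24), J(d1,13), G(d1,12)
C→slot 2; F→slot 1; I skipped; B skipped; E skipped; D→slot 3; A skipped; H skipped; J skipped; G skipped.
3 of 10 scheduled.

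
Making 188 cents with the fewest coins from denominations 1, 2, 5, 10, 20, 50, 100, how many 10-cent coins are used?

1

Greedy: take as many of the largest coin as possible, then repeat with the remainder.
188 − 1×100→88 − 1×50→38 − 1×20→18 − 1×10→8 − 1×5→3 − 1×2→1 − 1×1→0
Count of 10: 1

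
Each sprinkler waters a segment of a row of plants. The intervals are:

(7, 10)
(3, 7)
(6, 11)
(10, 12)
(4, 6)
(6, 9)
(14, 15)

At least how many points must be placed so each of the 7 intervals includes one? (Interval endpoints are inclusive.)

By right end: [4,6]  [3,7]  [6,9]  [7,10]  [6,11]  [10,12]  [14,15]
[4,6] uncovered → point at 6; [7,10] uncovered → point at 10; [14,15] uncovered → point at 15.
Points: 6, 10, 15 (3 total).

3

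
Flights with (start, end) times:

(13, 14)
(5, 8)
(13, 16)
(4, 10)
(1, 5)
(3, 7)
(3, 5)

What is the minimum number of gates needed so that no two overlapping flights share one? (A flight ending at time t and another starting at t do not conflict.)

4

Events (time:±→running): 1:+→1 3:+→2 3:+→3 4:+→4 … peak 4.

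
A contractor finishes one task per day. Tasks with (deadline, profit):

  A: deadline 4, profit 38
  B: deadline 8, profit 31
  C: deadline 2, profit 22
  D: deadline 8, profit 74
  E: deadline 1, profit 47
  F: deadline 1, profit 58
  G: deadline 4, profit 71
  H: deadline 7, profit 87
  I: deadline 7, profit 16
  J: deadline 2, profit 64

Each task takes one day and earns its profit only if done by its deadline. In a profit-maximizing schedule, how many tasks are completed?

Sort by profit descending; place each in the latest free slot ≤ its deadline.
By profit: H(d7,87), D(d8,74), G(d4,71), J(d2,64), F(d1,58), E(d1,47), A(d4,38), B(d8,31), C(d2,22), I(d7,16)
H→slot 7; D→slot 8; G→slot 4; J→slot 2; F→slot 1; E skipped; A→slot 3; B→slot 6; C skipped; I→slot 5.
8 of 10 scheduled.

8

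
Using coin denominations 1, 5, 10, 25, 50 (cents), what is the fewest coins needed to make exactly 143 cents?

143 − 2×50→43 − 1×25→18 − 1×10→8 − 1×5→3 − 3×1→0
Total coins = 2 + 1 + 1 + 1 + 3 = 8

8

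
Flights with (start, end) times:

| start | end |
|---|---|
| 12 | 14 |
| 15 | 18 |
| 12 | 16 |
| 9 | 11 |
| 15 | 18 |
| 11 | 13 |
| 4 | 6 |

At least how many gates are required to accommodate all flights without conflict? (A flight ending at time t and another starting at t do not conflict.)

The answer is the maximum number of intervals overlapping at any instant.
Events (time:±→running): 4:+→1 6:-→0 9:+→1 11:-→0 11:+→1 12:+→2 12:+→3 … peak 3.

3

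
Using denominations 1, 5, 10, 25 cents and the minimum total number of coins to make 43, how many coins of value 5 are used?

1

Use the largest denomination that fits, subtract, and repeat.
43 − 1×25→18 − 1×10→8 − 1×5→3 − 3×1→0
Count of 5: 1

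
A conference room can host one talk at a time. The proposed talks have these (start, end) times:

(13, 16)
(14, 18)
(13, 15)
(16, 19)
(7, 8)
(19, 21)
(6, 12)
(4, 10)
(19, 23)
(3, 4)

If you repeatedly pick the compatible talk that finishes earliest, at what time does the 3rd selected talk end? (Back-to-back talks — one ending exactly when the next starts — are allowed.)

Order by finish time; keep every interval that doesn't clash with the previous kept one.
Sorted by end: (3,4)  (7,8)  (4,10)  (6,12)  (13,15)  (13,16)  (14,18)  (16,19)  (19,21)  (19,23)
take (3,4); take (7,8); skip (4,10); take (13,15); skip (14,18); take (16,19); take (19,21).
Selected: (3,4) (7,8) (13,15) (16,19) (19,21)

15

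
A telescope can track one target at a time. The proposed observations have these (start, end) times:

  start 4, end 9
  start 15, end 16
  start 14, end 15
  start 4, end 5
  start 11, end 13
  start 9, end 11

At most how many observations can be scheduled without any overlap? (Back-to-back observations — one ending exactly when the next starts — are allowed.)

5

Order by finish time; keep every interval that doesn't clash with the previous kept one.
By end time: (4,5), (4,9), (9,11), (11,13), (14,15), (15,16).
Pick (4,5); next start ≥ 5 → (9,11); next start ≥ 11 → (11,13); next start ≥ 13 → (14,15); next start ≥ 15 → (15,16).
Selected 5 observations.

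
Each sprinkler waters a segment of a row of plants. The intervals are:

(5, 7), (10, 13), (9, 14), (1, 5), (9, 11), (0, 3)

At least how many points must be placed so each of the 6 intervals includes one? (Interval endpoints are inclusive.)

3

Process intervals by earliest right end; each time one isn't hit yet, stab at its right endpoint.
By right end: [0,3]  [1,5]  [5,7]  [9,11]  [10,13]  [9,14]
[0,3] uncovered → point at 3; [5,7] uncovered → point at 7; [9,11] uncovered → point at 11.
Points: 3, 7, 11 (3 total).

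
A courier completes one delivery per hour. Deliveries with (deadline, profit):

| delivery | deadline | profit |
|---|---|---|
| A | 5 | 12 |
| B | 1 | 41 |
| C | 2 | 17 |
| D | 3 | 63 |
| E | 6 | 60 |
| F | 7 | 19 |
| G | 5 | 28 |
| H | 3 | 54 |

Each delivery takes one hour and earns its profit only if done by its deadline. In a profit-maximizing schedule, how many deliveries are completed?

Profit order: D=63 E=60 H=54 B=41 G=28 F=19 C=17 A=12
Assign: D→slot 3, E→slot 6, H→slot 2, B→slot 1, G→slot 5, F→slot 7, C skipped, A→slot 4.
Slots: [1:B] [2:H] [3:D] [4:A] [5:G] [6:E] [7:F]
7 of 8 scheduled.

7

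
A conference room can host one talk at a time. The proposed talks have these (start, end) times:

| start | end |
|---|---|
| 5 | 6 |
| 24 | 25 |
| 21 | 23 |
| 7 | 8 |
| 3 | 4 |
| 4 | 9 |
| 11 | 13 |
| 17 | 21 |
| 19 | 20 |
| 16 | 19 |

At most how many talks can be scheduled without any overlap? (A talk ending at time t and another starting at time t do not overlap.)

8

Greedy by earliest finish: after sorting by end time, pick each interval compatible with the last pick.
Sorted by end: (3,4)  (5,6)  (7,8)  (4,9)  (11,13)  (16,19)  (19,20)  (17,21)  (21,23)  (24,25)
take (3,4); take (5,6); take (7,8); skip (4,9); take (11,13); take (16,19); take (19,20); skip (17,21); take (21,23); take (24,25).
Selected 8 talks.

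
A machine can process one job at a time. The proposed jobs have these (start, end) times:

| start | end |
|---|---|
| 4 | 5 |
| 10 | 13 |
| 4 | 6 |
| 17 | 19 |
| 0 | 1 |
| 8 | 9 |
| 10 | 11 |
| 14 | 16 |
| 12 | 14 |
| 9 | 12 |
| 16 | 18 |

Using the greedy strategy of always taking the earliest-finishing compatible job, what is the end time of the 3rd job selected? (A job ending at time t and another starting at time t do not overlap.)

9

Sort by end time and greedily take each interval whose start is ≥ the last chosen end.
By end time: (0,1), (4,5), (4,6), (8,9), (10,11), (9,12), (10,13), (12,14), (14,16), (16,18), (17,19).
Pick (0,1); next start ≥ 1 → (4,5); next start ≥ 5 → (8,9); next start ≥ 9 → (10,11); next start ≥ 11 → (12,14); next start ≥ 14 → (14,16); next start ≥ 16 → (16,18).
Selected: (0,1) (4,5) (8,9) (10,11) (12,14) (14,16) (16,18)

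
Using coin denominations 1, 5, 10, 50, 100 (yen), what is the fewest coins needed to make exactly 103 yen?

4

Greedy: take as many of the largest coin as possible, then repeat with the remainder.
103 − 1×100→3 − 3×1→0
Total coins = 1 + 3 = 4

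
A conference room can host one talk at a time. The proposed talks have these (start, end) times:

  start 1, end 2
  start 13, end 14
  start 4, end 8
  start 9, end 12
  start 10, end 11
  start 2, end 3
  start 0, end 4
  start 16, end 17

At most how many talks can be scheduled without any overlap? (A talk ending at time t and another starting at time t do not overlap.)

6

Greedy by earliest finish: after sorting by end time, pick each interval compatible with the last pick.
By end time: (1,2), (2,3), (0,4), (4,8), (10,11), (9,12), (13,14), (16,17).
Pick (1,2); next start ≥ 2 → (2,3); next start ≥ 3 → (4,8); next start ≥ 8 → (10,11); next start ≥ 11 → (13,14); next start ≥ 14 → (16,17).
Selected 6 talks.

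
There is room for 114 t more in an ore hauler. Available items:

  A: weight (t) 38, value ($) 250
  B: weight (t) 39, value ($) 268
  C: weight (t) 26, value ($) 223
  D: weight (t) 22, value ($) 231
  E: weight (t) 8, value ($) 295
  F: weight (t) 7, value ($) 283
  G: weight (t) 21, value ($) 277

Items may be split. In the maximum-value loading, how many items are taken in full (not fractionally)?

Sort by value per unit weight and fill in that order.
Order: F (283/7=40.43) > E (295/8=36.88) > G (277/21=13.19) > D (231/22=10.50) > C (223/26=8.58) > B (268/39=6.87) > A (250/38=6.58)
Fill: take F (7 @ 283) → take E (8 @ 295) → take G (21 @ 277) → take D (22 @ 231) → take C (26 @ 223) → take 30/39 of B → 206.15; 114/114 used.
5 item(s) taken whole; one partial (take 30/39 of B).

5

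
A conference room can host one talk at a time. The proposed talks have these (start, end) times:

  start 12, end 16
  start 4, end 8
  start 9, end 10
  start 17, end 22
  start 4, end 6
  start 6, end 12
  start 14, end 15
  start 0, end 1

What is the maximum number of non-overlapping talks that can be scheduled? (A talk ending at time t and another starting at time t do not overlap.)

By end time: (0,1), (4,6), (4,8), (9,10), (6,12), (14,15), (12,16), (17,22).
Pick (0,1); next start ≥ 1 → (4,6); next start ≥ 6 → (9,10); next start ≥ 10 → (14,15); next start ≥ 15 → (17,22).
Selected 5 talks.

5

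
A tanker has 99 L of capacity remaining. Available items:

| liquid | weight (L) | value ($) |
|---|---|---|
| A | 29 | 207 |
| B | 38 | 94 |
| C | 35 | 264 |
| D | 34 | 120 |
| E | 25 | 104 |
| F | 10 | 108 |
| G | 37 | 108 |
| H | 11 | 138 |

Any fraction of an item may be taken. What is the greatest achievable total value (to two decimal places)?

Greedy by value/weight ratio, highest first.
Ratios (sorted): H 12.55, F 10.80, C 7.54, A 7.14, E 4.16, D 3.53, G 2.92, B 2.47
take H (11 @ 138); take F (10 @ 108); take C (35 @ 264); take A (29 @ 207); take 14/25 of E → 58.24. Capacity used 99/99.
Total value = 775.24

775.24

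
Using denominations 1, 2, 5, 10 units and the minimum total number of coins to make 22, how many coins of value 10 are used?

22 = 2×10 + 1×2
Count of 10: 2

2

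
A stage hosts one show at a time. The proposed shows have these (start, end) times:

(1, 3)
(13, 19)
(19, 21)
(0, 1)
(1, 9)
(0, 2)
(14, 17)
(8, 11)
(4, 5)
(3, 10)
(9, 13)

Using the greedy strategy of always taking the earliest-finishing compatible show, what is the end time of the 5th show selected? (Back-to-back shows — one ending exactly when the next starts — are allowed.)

17

By end time: (0,1), (0,2), (1,3), (4,5), (1,9), (3,10), (8,11), (9,13), (14,17), (13,19), (19,21).
Pick (0,1); next start ≥ 1 → (1,3); next start ≥ 3 → (4,5); next start ≥ 5 → (8,11); next start ≥ 11 → (14,17); next start ≥ 17 → (19,21).
Selected: (0,1) (1,3) (4,5) (8,11) (14,17) (19,21)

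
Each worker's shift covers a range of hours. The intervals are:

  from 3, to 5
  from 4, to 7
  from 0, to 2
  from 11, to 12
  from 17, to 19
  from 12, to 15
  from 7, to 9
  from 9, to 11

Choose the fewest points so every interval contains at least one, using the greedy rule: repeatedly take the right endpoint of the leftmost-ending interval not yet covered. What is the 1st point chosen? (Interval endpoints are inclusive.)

By right end: [0,2]  [3,5]  [4,7]  [7,9]  [9,11]  [11,12]  [12,15]  [17,19]
[0,2] uncovered → point at 2; [3,5] uncovered → point at 5; [7,9] uncovered → point at 9; [11,12] uncovered → point at 12; [17,19] uncovered → point at 19.
Points: 2, 5, 9, 12, 19 (5 total).

2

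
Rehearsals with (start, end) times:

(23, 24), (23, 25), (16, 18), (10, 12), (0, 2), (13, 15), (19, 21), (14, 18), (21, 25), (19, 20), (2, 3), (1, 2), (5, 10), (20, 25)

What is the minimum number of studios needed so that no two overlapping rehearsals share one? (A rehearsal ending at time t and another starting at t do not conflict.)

4

The answer is the maximum number of intervals overlapping at any instant.
Events (time:±→running): 0:+→1 1:+→2 2:-→1 2:-→0 2:+→1 3:-→0 5:+→1 10:-→0 10:+→1 12:-→0 13:+→1 14:+→2 15:-→1 16:+→2 18:-→1 18:-→0 19:+→1 19:+→2 20:-→1 20:+→2 21:-→1 21:+→2 23:+→3 23:+→4 … peak 4.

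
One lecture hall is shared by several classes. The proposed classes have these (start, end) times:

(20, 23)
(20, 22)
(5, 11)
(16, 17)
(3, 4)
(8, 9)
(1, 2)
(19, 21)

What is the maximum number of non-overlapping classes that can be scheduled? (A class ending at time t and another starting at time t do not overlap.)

By end time: (1,2), (3,4), (8,9), (5,11), (16,17), (19,21), (20,22), (20,23).
Pick (1,2); next start ≥ 2 → (3,4); next start ≥ 4 → (8,9); next start ≥ 9 → (16,17); next start ≥ 17 → (19,21).
Selected 5 classes.

5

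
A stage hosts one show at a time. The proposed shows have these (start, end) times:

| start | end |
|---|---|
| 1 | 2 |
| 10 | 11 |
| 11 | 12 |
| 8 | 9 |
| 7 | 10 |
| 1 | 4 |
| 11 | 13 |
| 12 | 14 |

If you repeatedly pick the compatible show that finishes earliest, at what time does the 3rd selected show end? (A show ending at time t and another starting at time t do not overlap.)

Sort by end time and greedily take each interval whose start is ≥ the last chosen end.
By end time: (1,2), (1,4), (8,9), (7,10), (10,11), (11,12), (11,13), (12,14).
Pick (1,2); next start ≥ 2 → (8,9); next start ≥ 9 → (10,11); next start ≥ 11 → (11,12); next start ≥ 12 → (12,14).
Selected: (1,2) (8,9) (10,11) (11,12) (12,14)

11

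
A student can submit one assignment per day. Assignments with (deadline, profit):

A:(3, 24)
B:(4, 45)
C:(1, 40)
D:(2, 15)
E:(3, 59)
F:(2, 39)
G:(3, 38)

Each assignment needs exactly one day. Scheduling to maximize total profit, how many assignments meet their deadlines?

Profit order: E=59 B=45 C=40 F=39 G=38 A=24 D=15
Assign: E→slot 3, B→slot 4, C→slot 1, F→slot 2, G skipped, A skipped, D skipped.
Slots: [1:C] [2:F] [3:E] [4:B]
4 of 7 scheduled.

4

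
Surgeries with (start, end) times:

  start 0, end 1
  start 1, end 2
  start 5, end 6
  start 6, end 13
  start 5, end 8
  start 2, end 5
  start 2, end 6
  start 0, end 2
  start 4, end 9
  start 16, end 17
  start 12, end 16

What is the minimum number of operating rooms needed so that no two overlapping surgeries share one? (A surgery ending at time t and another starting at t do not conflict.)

4

The answer is the maximum number of intervals overlapping at any instant.
Events (time:±→running): 0:+→1 0:+→2 1:-→1 1:+→2 2:-→1 2:-→0 2:+→1 2:+→2 4:+→3 5:-→2 5:+→3 5:+→4 … peak 4.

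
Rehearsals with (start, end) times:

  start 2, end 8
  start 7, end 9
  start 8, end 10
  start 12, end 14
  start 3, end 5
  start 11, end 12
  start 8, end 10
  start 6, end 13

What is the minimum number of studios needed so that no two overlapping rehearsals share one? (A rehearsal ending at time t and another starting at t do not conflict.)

4

starts: [2, 3, 6, 7, 8, 8, 11, 12]
ends:   [5, 8, 9, 10, 10, 12, 13, 14]
s2→1 s3→2 e5→1 s6→2 s7→3 e8→2 s8→3 s8→4  — peak 4.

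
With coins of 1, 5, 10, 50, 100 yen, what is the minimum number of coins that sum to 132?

Greedy: take as many of the largest coin as possible, then repeat with the remainder.
132 − 1×100→32 − 3×10→2 − 2×1→0
Total coins = 1 + 3 + 2 = 6

6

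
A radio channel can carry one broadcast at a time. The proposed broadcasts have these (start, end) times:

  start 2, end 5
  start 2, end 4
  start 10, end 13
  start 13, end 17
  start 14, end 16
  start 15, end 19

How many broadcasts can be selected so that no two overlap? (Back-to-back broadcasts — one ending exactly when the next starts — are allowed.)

Sorted by end: (2,4)  (2,5)  (10,13)  (14,16)  (13,17)  (15,19)
take (2,4); skip (2,5); take (10,13); take (14,16).
Selected 3 broadcasts.

3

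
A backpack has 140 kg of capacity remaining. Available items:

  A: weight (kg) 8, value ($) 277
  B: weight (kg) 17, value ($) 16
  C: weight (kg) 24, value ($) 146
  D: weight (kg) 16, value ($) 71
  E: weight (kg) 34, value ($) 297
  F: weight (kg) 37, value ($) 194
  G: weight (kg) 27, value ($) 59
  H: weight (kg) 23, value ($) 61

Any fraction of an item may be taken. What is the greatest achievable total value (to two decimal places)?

1040.70

Greedy by value/weight ratio, highest first.
Order: A (277/8=34.62) > E (297/34=8.74) > C (146/24=6.08) > F (194/37=5.24) > D (71/16=4.44) > H (61/23=2.65) > G (59/27=2.19) > B (16/17=0.94)
Fill: take A (8 @ 277) → take E (34 @ 297) → take C (24 @ 146) → take F (37 @ 194) → take D (16 @ 71) → take 21/23 of H → 55.70; 140/140 used.
Total value = 1040.70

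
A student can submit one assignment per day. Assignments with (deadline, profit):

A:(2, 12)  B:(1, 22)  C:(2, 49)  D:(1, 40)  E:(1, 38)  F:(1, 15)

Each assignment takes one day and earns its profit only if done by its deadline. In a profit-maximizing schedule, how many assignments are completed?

2

Sort by profit descending; place each in the latest free slot ≤ its deadline.
By profit: C(d2,49), D(d1,40), E(d1,38), B(d1,22), F(d1,15), A(d2,12)
C→slot 2; D→slot 1; E skipped; B skipped; F skipped; A skipped.
2 of 6 scheduled.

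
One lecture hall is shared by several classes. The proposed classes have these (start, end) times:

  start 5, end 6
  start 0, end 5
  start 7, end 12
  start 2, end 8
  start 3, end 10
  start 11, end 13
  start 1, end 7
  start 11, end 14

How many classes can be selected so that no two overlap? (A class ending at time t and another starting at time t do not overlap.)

3

Sort by end time and greedily take each interval whose start is ≥ the last chosen end.
Sorted by end: (0,5)  (5,6)  (1,7)  (2,8)  (3,10)  (7,12)  (11,13)  (11,14)
take (0,5); take (5,6); skip (2,8); skip (3,10); take (7,12); skip (11,13); skip (11,14).
Selected 3 classes.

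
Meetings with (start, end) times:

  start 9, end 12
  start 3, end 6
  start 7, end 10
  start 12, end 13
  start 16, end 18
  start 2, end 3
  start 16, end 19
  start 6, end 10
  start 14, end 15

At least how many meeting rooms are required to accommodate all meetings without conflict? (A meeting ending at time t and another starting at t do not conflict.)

Count concurrent intervals with a sweep; the peak is the room count.
starts: [2, 3, 6, 7, 9, 12, 14, 16, 16]
ends:   [3, 6, 10, 10, 12, 13, 15, 18, 19]
s2→1 e3→0 s3→1 e6→0 s6→1 s7→2 s9→3  — peak 3.

3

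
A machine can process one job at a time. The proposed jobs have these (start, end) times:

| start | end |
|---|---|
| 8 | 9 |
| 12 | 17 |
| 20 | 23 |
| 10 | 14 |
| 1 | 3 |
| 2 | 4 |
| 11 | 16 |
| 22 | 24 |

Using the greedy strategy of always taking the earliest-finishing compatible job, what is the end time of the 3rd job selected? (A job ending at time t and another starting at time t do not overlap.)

14

Greedy by earliest finish: after sorting by end time, pick each interval compatible with the last pick.
By end time: (1,3), (2,4), (8,9), (10,14), (11,16), (12,17), (20,23), (22,24).
Pick (1,3); next start ≥ 3 → (8,9); next start ≥ 9 → (10,14); next start ≥ 14 → (20,23).
Selected: (1,3) (8,9) (10,14) (20,23)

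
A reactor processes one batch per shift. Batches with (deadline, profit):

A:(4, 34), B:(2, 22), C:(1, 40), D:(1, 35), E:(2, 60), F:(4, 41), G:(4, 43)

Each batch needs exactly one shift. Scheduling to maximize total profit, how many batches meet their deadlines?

Profit order: E=60 G=43 F=41 C=40 D=35 A=34 B=22
Assign: E→slot 2, G→slot 4, F→slot 3, C→slot 1, D skipped, A skipped, B skipped.
Slots: [1:C] [2:E] [3:F] [4:G]
4 of 7 scheduled.

4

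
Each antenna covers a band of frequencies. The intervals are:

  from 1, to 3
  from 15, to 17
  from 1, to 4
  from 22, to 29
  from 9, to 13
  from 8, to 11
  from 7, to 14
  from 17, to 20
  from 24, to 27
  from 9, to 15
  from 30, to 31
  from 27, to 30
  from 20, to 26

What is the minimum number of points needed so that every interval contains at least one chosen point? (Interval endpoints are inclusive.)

Sort by right endpoint; whenever an interval is uncovered, place a point at its right end.
Sorted: [1,3] [1,4] [8,11] [9,13] [7,14] [9,15] [15,17] [17,20] [20,26] [24,27] [22,29] [27,30] [30,31]
{[1,3],[1,4]} hit by 3; {[8,11],[9,13],[7,14],[9,15]} hit by 11; {[15,17],[17,20]} hit by 17; {[20,26],[24,27],[22,29]} hit by 26; {[27,30],[30,31]} hit by 30.
Points: 3, 11, 17, 26, 30 (5 total).

5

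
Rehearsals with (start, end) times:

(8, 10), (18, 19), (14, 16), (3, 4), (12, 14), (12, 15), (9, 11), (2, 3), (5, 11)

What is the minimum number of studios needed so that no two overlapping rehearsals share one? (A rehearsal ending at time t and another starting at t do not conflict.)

The answer is the maximum number of intervals overlapping at any instant.
Events (time:±→running): 2:+→1 3:-→0 3:+→1 4:-→0 5:+→1 8:+→2 9:+→3 … peak 3.

3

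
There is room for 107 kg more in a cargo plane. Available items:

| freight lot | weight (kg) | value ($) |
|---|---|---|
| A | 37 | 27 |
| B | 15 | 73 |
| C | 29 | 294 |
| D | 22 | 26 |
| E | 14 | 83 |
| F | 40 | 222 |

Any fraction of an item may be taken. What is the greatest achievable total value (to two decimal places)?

Ratios (sorted): C 10.14, E 5.93, F 5.55, B 4.87, D 1.18, A 0.73
take C (29 @ 294); take E (14 @ 83); take F (40 @ 222); take B (15 @ 73); take 9/22 of D → 10.64. Capacity used 107/107.
Total value = 682.64

682.64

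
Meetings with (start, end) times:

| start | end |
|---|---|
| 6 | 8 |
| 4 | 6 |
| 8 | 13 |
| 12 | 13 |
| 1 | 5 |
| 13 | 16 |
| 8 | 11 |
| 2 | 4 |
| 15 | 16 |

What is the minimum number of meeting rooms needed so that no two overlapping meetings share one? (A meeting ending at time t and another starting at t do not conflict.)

Events (time:±→running): 1:+→1 2:+→2 … peak 2.

2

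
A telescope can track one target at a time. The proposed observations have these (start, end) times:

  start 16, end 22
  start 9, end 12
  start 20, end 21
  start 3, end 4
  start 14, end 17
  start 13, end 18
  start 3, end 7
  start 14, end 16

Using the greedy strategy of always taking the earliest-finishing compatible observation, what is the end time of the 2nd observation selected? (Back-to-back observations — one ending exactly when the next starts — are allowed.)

12

Order by finish time; keep every interval that doesn't clash with the previous kept one.
By end time: (3,4), (3,7), (9,12), (14,16), (14,17), (13,18), (20,21), (16,22).
Pick (3,4); next start ≥ 4 → (9,12); next start ≥ 12 → (14,16); next start ≥ 16 → (20,21).
Selected: (3,4) (9,12) (14,16) (20,21)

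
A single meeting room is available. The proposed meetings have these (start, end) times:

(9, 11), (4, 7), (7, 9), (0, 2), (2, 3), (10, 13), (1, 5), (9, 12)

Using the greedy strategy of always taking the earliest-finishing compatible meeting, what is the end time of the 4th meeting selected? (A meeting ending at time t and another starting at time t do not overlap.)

9

Sorted by end: (0,2)  (2,3)  (1,5)  (4,7)  (7,9)  (9,11)  (9,12)  (10,13)
take (0,2); take (2,3); skip (1,5); take (4,7); take (7,9); take (9,11).
Selected: (0,2) (2,3) (4,7) (7,9) (9,11)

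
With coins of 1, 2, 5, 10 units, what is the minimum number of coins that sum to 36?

5

36 = 3×10 + 1×5 + 1×1
Total coins = 3 + 1 + 1 = 5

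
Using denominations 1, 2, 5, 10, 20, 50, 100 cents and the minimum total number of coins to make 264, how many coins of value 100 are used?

264 = 2×100 + 1×50 + 1×10 + 2×2
Count of 100: 2

2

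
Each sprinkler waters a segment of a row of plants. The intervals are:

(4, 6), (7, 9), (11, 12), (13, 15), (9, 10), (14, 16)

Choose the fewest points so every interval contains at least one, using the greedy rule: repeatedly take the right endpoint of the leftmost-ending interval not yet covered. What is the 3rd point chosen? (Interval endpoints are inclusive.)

Process intervals by earliest right end; each time one isn't hit yet, stab at its right endpoint.
By right end: [4,6]  [7,9]  [9,10]  [11,12]  [13,15]  [14,16]
[4,6] uncovered → point at 6; [7,9] uncovered → point at 9; [11,12] uncovered → point at 12; [13,15] uncovered → point at 15.
Points: 6, 9, 12, 15 (4 total).

12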